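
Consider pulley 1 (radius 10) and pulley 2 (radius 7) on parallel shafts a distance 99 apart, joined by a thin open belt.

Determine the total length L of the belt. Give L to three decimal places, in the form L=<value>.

open belt: β = asin((r2−r1)/C) = asin(-3/99) = -1.7365°
wrap1 = π − 2β = 183.4730°
wrap2 = π + 2β = 176.5270°
tangent length = C·cosβ = 98.9545
L = r1·wrap1 + r2·wrap2 + 2·C·cosβ = 10·3.2022 + 7·3.0810 + 2·98.9545 = 251.4980

L=251.498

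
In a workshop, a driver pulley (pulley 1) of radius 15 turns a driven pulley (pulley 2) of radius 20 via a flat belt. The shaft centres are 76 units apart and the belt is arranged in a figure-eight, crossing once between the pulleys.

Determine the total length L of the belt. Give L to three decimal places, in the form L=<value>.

crossed belt: β = asin((r1+r2)/C) = asin(35/76) = 27.4211°
wrap1 = wrap2 = π + 2β = 234.8421°
tangent length = C·cosβ = 67.4611
L = (r1+r2)·wrap + 2·C·cosβ = 35·4.0988 + 2·67.4611 = 278.3791

L=278.379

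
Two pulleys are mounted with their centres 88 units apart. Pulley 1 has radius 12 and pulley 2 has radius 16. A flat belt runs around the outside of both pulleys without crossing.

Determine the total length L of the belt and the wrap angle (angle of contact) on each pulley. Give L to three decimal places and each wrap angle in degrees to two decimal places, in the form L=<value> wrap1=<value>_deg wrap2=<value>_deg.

L=264.146 wrap1=174.79_deg wrap2=185.21_deg

open belt: β = asin((r2−r1)/C) = asin(4/88) = 2.6053°
wrap1 = π − 2β = 174.7895°
wrap2 = π + 2β = 185.2105°
tangent length = C·cosβ = 87.9090
L = r1·wrap1 + r2·wrap2 + 2·C·cosβ = 12·3.0507 + 16·3.2325 + 2·87.9090 = 264.1464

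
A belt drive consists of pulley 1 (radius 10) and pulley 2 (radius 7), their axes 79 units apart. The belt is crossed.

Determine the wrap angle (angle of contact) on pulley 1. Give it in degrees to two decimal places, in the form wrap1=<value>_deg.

crossed belt: β = asin((r1+r2)/C) = asin(17/79) = 12.4267°
wrap1 = wrap2 = π + 2β = 204.8533°

wrap1=204.85_deg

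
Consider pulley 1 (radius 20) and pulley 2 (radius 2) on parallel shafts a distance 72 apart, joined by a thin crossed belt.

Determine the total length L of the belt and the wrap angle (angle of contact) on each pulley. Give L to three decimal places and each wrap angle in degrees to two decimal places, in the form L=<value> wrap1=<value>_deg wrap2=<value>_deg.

L=219.891 wrap1=215.58_deg wrap2=215.58_deg

crossed belt: β = asin((r1+r2)/C) = asin(22/72) = 17.7916°
wrap1 = wrap2 = π + 2β = 215.5832°
tangent length = C·cosβ = 68.5565
L = (r1+r2)·wrap + 2·C·cosβ = 22·3.7626 + 2·68.5565 = 219.8911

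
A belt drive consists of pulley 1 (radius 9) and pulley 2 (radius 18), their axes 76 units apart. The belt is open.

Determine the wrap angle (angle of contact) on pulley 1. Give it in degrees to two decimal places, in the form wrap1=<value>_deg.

open belt: β = asin((r2−r1)/C) = asin(9/76) = 6.8010°
wrap1 = π − 2β = 166.3980°
wrap2 = π + 2β = 193.6020°

wrap1=166.40_deg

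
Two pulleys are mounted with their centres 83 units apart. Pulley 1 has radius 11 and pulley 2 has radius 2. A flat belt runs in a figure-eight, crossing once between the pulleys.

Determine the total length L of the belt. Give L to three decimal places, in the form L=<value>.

crossed belt: β = asin((r1+r2)/C) = asin(13/83) = 9.0111°
wrap1 = wrap2 = π + 2β = 198.0223°
tangent length = C·cosβ = 81.9756
L = (r1+r2)·wrap + 2·C·cosβ = 13·3.4561 + 2·81.9756 = 208.8810

L=208.881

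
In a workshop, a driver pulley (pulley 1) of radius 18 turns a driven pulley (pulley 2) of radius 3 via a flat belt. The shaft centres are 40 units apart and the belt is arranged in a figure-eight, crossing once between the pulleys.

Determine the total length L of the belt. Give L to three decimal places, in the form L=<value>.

crossed belt: β = asin((r1+r2)/C) = asin(21/40) = 31.6682°
wrap1 = wrap2 = π + 2β = 243.3365°
tangent length = C·cosβ = 34.0441
L = (r1+r2)·wrap + 2·C·cosβ = 21·4.2470 + 2·34.0441 = 157.2757

L=157.276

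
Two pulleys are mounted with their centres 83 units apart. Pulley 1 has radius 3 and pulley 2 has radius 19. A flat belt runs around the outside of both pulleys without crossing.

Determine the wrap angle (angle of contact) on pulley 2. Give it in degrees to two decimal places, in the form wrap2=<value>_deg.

wrap2=202.23_deg

open belt: β = asin((r2−r1)/C) = asin(16/83) = 11.1145°
wrap1 = π − 2β = 157.7709°
wrap2 = π + 2β = 202.2291°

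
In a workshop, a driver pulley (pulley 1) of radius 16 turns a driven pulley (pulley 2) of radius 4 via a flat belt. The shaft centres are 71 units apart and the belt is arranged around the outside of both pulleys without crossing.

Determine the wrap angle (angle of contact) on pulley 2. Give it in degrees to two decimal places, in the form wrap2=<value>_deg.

wrap2=160.54_deg

open belt: β = asin((r2−r1)/C) = asin(-12/71) = -9.7305°
wrap1 = π − 2β = 199.4610°
wrap2 = π + 2β = 160.5390°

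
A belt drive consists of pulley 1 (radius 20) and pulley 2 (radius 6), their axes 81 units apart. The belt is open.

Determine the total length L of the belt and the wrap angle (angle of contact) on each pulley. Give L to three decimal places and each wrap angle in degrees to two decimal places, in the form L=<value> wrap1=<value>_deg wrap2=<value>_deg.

L=246.107 wrap1=199.91_deg wrap2=160.09_deg

open belt: β = asin((r2−r1)/C) = asin(-14/81) = -9.9530°
wrap1 = π − 2β = 199.9059°
wrap2 = π + 2β = 160.0941°
tangent length = C·cosβ = 79.7810
L = r1·wrap1 + r2·wrap2 + 2·C·cosβ = 20·3.4890 + 6·2.7942 + 2·79.7810 = 246.1072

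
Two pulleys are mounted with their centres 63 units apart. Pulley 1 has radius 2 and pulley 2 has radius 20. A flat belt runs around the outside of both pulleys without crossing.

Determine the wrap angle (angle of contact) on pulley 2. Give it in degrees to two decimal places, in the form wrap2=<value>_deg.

open belt: β = asin((r2−r1)/C) = asin(18/63) = 16.6015°
wrap1 = π − 2β = 146.7969°
wrap2 = π + 2β = 213.2031°

wrap2=213.20_deg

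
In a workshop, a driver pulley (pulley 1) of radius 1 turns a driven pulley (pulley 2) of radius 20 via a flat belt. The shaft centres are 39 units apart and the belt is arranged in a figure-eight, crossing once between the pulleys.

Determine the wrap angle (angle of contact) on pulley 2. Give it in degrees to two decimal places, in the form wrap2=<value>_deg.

crossed belt: β = asin((r1+r2)/C) = asin(21/39) = 32.5790°
wrap1 = wrap2 = π + 2β = 245.1579°

wrap2=245.16_deg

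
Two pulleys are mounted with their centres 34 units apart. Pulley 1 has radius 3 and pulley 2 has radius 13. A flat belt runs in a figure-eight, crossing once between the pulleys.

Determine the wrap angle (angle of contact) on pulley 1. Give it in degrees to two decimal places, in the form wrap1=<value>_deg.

crossed belt: β = asin((r1+r2)/C) = asin(16/34) = 28.0725°
wrap1 = wrap2 = π + 2β = 236.1450°

wrap1=236.14_deg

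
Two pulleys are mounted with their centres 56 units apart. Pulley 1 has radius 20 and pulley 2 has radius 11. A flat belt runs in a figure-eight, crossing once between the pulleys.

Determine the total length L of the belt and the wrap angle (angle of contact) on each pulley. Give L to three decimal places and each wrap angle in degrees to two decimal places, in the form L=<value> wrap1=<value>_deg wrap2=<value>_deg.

crossed belt: β = asin((r1+r2)/C) = asin(31/56) = 33.6124°
wrap1 = wrap2 = π + 2β = 247.2247°
tangent length = C·cosβ = 46.6369
L = (r1+r2)·wrap + 2·C·cosβ = 31·4.3149 + 2·46.6369 = 227.0353

L=227.035 wrap1=247.22_deg wrap2=247.22_deg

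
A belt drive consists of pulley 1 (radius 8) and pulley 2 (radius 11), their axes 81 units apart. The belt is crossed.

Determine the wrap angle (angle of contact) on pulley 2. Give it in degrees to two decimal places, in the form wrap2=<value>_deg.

wrap2=207.13_deg

crossed belt: β = asin((r1+r2)/C) = asin(19/81) = 13.5662°
wrap1 = wrap2 = π + 2β = 207.1323°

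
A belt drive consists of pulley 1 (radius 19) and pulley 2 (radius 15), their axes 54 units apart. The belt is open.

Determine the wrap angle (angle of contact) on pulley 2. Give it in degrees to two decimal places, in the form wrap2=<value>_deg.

wrap2=171.50_deg

open belt: β = asin((r2−r1)/C) = asin(-4/54) = -4.2480°
wrap1 = π − 2β = 188.4960°
wrap2 = π + 2β = 171.5040°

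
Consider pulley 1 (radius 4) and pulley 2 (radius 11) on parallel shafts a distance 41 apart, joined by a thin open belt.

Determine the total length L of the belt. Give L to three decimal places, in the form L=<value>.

L=130.322

open belt: β = asin((r2−r1)/C) = asin(7/41) = 9.8304°
wrap1 = π − 2β = 160.3393°
wrap2 = π + 2β = 199.6607°
tangent length = C·cosβ = 40.3980
L = r1·wrap1 + r2·wrap2 + 2·C·cosβ = 4·2.7984 + 11·3.4847 + 2·40.3980 = 130.3219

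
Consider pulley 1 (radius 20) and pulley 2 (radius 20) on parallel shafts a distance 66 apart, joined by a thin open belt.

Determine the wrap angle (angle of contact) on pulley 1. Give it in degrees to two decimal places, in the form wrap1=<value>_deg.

wrap1=180.00_deg

open belt: β = asin((r2−r1)/C) = asin(0/66) = 0.0000°
wrap1 = π − 2β = 180.0000°
wrap2 = π + 2β = 180.0000°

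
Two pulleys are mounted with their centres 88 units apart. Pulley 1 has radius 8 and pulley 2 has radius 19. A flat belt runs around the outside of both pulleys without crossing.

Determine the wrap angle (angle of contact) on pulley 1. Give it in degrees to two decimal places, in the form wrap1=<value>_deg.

wrap1=165.64_deg

open belt: β = asin((r2−r1)/C) = asin(11/88) = 7.1808°
wrap1 = π − 2β = 165.6385°
wrap2 = π + 2β = 194.3615°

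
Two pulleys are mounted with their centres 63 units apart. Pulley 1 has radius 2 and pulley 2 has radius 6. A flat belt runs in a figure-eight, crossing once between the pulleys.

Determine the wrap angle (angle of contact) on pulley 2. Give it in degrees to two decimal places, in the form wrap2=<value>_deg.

wrap2=194.59_deg

crossed belt: β = asin((r1+r2)/C) = asin(8/63) = 7.2954°
wrap1 = wrap2 = π + 2β = 194.5907°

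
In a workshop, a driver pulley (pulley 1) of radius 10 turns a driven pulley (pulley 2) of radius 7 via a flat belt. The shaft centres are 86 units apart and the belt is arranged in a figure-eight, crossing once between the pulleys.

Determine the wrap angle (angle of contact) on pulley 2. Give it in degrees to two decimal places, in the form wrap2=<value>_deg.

crossed belt: β = asin((r1+r2)/C) = asin(17/86) = 11.4010°
wrap1 = wrap2 = π + 2β = 202.8020°

wrap2=202.80_deg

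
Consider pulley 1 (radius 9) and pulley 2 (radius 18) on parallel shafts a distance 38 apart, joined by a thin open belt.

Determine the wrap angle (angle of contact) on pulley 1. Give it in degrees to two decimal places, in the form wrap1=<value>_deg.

wrap1=152.60_deg

open belt: β = asin((r2−r1)/C) = asin(9/38) = 13.7002°
wrap1 = π − 2β = 152.5995°
wrap2 = π + 2β = 207.4005°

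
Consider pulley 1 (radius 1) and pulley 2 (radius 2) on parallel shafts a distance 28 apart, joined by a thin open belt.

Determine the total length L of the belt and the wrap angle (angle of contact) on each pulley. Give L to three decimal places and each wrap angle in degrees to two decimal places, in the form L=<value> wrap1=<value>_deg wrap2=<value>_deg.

open belt: β = asin((r2−r1)/C) = asin(1/28) = 2.0467°
wrap1 = π − 2β = 175.9066°
wrap2 = π + 2β = 184.0934°
tangent length = C·cosβ = 27.9821
L = r1·wrap1 + r2·wrap2 + 2·C·cosβ = 1·3.0701 + 2·3.2130 + 2·27.9821 = 65.4605

L=65.460 wrap1=175.91_deg wrap2=184.09_deg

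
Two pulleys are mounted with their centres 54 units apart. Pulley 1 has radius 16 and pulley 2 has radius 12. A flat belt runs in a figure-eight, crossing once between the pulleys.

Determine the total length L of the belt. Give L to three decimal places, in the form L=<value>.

crossed belt: β = asin((r1+r2)/C) = asin(28/54) = 31.2329°
wrap1 = wrap2 = π + 2β = 242.4659°
tangent length = C·cosβ = 46.1736
L = (r1+r2)·wrap + 2·C·cosβ = 28·4.2318 + 2·46.1736 = 210.8383

L=210.838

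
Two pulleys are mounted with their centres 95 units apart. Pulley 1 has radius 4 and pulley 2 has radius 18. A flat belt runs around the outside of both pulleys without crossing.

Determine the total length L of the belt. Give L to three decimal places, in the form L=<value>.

open belt: β = asin((r2−r1)/C) = asin(14/95) = 8.4745°
wrap1 = π − 2β = 163.0511°
wrap2 = π + 2β = 196.9489°
tangent length = C·cosβ = 93.9628
L = r1·wrap1 + r2·wrap2 + 2·C·cosβ = 4·2.8458 + 18·3.4374 + 2·93.9628 = 261.1820

L=261.182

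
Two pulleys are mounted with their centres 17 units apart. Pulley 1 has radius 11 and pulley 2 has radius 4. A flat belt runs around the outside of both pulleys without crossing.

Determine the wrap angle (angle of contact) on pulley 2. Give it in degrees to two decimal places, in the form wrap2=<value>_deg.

wrap2=131.37_deg

open belt: β = asin((r2−r1)/C) = asin(-7/17) = -24.3157°
wrap1 = π − 2β = 228.6315°
wrap2 = π + 2β = 131.3685°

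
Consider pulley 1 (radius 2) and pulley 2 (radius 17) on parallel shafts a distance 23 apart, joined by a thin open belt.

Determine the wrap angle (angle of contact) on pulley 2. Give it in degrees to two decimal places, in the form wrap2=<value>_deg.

open belt: β = asin((r2−r1)/C) = asin(15/23) = 40.7057°
wrap1 = π − 2β = 98.5886°
wrap2 = π + 2β = 261.4114°

wrap2=261.41_deg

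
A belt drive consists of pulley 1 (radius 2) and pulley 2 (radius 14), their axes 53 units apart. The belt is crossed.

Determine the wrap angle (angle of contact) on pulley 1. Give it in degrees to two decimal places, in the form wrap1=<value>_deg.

crossed belt: β = asin((r1+r2)/C) = asin(16/53) = 17.5710°
wrap1 = wrap2 = π + 2β = 215.1419°

wrap1=215.14_deg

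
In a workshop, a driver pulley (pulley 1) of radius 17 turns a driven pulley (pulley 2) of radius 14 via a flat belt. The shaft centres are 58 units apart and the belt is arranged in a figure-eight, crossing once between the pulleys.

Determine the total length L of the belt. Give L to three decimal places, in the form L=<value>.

crossed belt: β = asin((r1+r2)/C) = asin(31/58) = 32.3088°
wrap1 = wrap2 = π + 2β = 244.6177°
tangent length = C·cosβ = 49.0204
L = (r1+r2)·wrap + 2·C·cosβ = 31·4.2694 + 2·49.0204 = 230.3917

L=230.392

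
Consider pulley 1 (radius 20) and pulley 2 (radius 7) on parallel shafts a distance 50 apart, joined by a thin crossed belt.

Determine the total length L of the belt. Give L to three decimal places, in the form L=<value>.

L=199.793

crossed belt: β = asin((r1+r2)/C) = asin(27/50) = 32.6836°
wrap1 = wrap2 = π + 2β = 245.3673°
tangent length = C·cosβ = 42.0833
L = (r1+r2)·wrap + 2·C·cosβ = 27·4.2825 + 2·42.0833 = 199.7931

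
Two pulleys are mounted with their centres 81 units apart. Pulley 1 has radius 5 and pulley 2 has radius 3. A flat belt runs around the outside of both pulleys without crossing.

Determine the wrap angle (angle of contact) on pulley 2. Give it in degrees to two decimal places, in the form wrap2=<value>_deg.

open belt: β = asin((r2−r1)/C) = asin(-2/81) = -1.4149°
wrap1 = π − 2β = 182.8297°
wrap2 = π + 2β = 177.1703°

wrap2=177.17_deg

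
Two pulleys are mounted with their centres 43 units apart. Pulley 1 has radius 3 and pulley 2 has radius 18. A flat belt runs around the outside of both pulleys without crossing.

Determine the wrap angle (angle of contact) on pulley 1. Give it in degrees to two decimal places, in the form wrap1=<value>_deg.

wrap1=139.17_deg

open belt: β = asin((r2−r1)/C) = asin(15/43) = 20.4162°
wrap1 = π − 2β = 139.1676°
wrap2 = π + 2β = 220.8324°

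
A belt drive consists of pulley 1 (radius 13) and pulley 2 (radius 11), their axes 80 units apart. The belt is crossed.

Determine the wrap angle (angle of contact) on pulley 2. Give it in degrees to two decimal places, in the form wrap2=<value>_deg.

crossed belt: β = asin((r1+r2)/C) = asin(24/80) = 17.4576°
wrap1 = wrap2 = π + 2β = 214.9152°

wrap2=214.92_deg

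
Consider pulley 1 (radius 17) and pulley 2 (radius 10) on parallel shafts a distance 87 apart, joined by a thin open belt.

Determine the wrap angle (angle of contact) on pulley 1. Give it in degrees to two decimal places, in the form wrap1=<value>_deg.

open belt: β = asin((r2−r1)/C) = asin(-7/87) = -4.6150°
wrap1 = π − 2β = 189.2300°
wrap2 = π + 2β = 170.7700°

wrap1=189.23_deg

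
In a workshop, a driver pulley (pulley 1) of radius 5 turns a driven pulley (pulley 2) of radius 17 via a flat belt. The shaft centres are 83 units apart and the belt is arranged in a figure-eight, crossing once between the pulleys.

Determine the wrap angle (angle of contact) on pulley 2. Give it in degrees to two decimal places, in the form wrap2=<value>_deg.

wrap2=210.74_deg

crossed belt: β = asin((r1+r2)/C) = asin(22/83) = 15.3705°
wrap1 = wrap2 = π + 2β = 210.7411°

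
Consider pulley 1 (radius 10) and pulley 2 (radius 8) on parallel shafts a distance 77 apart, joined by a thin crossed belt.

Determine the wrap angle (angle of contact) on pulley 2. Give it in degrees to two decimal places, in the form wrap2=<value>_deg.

wrap2=207.04_deg

crossed belt: β = asin((r1+r2)/C) = asin(18/77) = 13.5189°
wrap1 = wrap2 = π + 2β = 207.0378°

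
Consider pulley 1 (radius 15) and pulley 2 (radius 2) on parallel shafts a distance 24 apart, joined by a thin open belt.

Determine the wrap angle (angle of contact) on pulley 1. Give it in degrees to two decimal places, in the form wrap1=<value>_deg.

wrap1=245.59_deg

open belt: β = asin((r2−r1)/C) = asin(-13/24) = -32.7972°
wrap1 = π − 2β = 245.5943°
wrap2 = π + 2β = 114.4057°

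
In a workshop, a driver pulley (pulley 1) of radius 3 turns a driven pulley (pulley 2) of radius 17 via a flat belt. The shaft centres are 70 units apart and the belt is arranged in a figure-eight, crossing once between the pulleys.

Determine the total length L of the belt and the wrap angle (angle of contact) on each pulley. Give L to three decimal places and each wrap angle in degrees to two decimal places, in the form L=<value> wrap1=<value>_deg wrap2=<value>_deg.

crossed belt: β = asin((r1+r2)/C) = asin(20/70) = 16.6015°
wrap1 = wrap2 = π + 2β = 213.2031°
tangent length = C·cosβ = 67.0820
L = (r1+r2)·wrap + 2·C·cosβ = 20·3.7211 + 2·67.0820 = 208.5860

L=208.586 wrap1=213.20_deg wrap2=213.20_deg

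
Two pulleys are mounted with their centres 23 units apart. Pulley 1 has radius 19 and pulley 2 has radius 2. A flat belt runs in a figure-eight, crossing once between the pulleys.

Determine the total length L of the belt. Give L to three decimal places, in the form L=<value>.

L=133.064

crossed belt: β = asin((r1+r2)/C) = asin(21/23) = 65.9294°
wrap1 = wrap2 = π + 2β = 311.8588°
tangent length = C·cosβ = 9.3808
L = (r1+r2)·wrap + 2·C·cosβ = 21·5.4430 + 2·9.3808 = 133.0639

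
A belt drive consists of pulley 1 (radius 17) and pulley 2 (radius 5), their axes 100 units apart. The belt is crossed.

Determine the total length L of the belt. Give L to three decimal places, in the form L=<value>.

crossed belt: β = asin((r1+r2)/C) = asin(22/100) = 12.7090°
wrap1 = wrap2 = π + 2β = 205.4181°
tangent length = C·cosβ = 97.5500
L = (r1+r2)·wrap + 2·C·cosβ = 22·3.5852 + 2·97.5500 = 273.9748

L=273.975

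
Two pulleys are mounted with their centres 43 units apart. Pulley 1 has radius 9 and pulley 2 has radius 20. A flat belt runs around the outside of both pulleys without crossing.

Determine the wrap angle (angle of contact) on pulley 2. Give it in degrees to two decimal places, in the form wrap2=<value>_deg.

open belt: β = asin((r2−r1)/C) = asin(11/43) = 14.8218°
wrap1 = π − 2β = 150.3564°
wrap2 = π + 2β = 209.6436°

wrap2=209.64_deg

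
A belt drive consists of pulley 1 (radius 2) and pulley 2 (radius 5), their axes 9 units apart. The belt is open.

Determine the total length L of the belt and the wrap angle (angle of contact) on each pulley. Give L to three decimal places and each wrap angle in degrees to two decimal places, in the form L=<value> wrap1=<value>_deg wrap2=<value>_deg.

open belt: β = asin((r2−r1)/C) = asin(3/9) = 19.4712°
wrap1 = π − 2β = 141.0576°
wrap2 = π + 2β = 218.9424°
tangent length = C·cosβ = 8.4853
L = r1·wrap1 + r2·wrap2 + 2·C·cosβ = 2·2.4619 + 5·3.8213 + 2·8.4853 = 41.0007

L=41.001 wrap1=141.06_deg wrap2=218.94_deg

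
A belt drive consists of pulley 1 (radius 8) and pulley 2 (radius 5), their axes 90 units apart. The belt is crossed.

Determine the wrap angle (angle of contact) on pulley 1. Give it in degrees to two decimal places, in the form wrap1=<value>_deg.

crossed belt: β = asin((r1+r2)/C) = asin(13/90) = 8.3051°
wrap1 = wrap2 = π + 2β = 196.6102°

wrap1=196.61_deg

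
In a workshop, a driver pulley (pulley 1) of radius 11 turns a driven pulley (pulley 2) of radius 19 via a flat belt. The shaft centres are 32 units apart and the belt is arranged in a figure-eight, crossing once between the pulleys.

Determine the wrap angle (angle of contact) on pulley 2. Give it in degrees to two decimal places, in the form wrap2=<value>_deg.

wrap2=319.27_deg

crossed belt: β = asin((r1+r2)/C) = asin(30/32) = 69.6359°
wrap1 = wrap2 = π + 2β = 319.2717°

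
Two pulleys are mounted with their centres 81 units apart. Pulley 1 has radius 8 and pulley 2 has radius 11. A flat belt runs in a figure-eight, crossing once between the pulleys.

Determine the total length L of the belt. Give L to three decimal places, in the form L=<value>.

L=226.168

crossed belt: β = asin((r1+r2)/C) = asin(19/81) = 13.5662°
wrap1 = wrap2 = π + 2β = 207.1323°
tangent length = C·cosβ = 78.7401
L = (r1+r2)·wrap + 2·C·cosβ = 19·3.6151 + 2·78.7401 = 226.1678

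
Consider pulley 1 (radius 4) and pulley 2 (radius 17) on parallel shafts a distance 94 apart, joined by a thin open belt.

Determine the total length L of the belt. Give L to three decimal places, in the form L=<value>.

open belt: β = asin((r2−r1)/C) = asin(13/94) = 7.9494°
wrap1 = π − 2β = 164.1013°
wrap2 = π + 2β = 195.8987°
tangent length = C·cosβ = 93.0967
L = r1·wrap1 + r2·wrap2 + 2·C·cosβ = 4·2.8641 + 17·3.4191 + 2·93.0967 = 255.7742

L=255.774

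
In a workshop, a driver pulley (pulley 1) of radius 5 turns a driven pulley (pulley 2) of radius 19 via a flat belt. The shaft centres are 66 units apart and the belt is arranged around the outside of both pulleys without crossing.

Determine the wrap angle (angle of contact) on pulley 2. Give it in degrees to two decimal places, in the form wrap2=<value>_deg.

open belt: β = asin((r2−r1)/C) = asin(14/66) = 12.2467°
wrap1 = π − 2β = 155.5066°
wrap2 = π + 2β = 204.4934°

wrap2=204.49_deg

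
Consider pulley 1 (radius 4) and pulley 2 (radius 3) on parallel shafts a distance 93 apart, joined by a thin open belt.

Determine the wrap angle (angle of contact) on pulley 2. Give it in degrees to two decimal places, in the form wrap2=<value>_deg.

open belt: β = asin((r2−r1)/C) = asin(-1/93) = -0.6161°
wrap1 = π − 2β = 181.2322°
wrap2 = π + 2β = 178.7678°

wrap2=178.77_deg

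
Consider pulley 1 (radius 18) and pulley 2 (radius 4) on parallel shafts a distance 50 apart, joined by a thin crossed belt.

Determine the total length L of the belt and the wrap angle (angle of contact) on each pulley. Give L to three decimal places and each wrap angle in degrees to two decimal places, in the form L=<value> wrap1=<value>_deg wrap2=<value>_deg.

crossed belt: β = asin((r1+r2)/C) = asin(22/50) = 26.1039°
wrap1 = wrap2 = π + 2β = 232.2078°
tangent length = C·cosβ = 44.8999
L = (r1+r2)·wrap + 2·C·cosβ = 22·4.0528 + 2·44.8999 = 178.9612

L=178.961 wrap1=232.21_deg wrap2=232.21_deg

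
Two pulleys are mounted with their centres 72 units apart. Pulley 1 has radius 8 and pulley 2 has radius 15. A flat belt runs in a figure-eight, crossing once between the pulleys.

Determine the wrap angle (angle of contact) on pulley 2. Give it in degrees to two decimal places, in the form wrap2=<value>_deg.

crossed belt: β = asin((r1+r2)/C) = asin(23/72) = 18.6293°
wrap1 = wrap2 = π + 2β = 217.2587°

wrap2=217.26_deg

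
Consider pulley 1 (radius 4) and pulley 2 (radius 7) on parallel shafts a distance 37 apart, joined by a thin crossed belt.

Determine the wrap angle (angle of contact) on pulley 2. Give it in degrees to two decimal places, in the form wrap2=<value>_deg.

crossed belt: β = asin((r1+r2)/C) = asin(11/37) = 17.2953°
wrap1 = wrap2 = π + 2β = 214.5907°

wrap2=214.59_deg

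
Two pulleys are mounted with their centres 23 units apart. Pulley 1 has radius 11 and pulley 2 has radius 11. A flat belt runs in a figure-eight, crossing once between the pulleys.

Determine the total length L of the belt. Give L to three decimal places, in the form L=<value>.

L=138.624

crossed belt: β = asin((r1+r2)/C) = asin(22/23) = 73.0426°
wrap1 = wrap2 = π + 2β = 326.0851°
tangent length = C·cosβ = 6.7082
L = (r1+r2)·wrap + 2·C·cosβ = 22·5.6913 + 2·6.7082 = 138.6241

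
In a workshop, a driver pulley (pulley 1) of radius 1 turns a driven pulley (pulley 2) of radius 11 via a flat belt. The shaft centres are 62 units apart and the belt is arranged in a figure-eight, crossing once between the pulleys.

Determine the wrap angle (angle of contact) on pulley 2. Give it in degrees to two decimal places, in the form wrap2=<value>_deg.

wrap2=202.32_deg

crossed belt: β = asin((r1+r2)/C) = asin(12/62) = 11.1599°
wrap1 = wrap2 = π + 2β = 202.3199°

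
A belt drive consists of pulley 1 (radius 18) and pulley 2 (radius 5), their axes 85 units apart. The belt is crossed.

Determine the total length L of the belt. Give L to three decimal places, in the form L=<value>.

L=248.519

crossed belt: β = asin((r1+r2)/C) = asin(23/85) = 15.6993°
wrap1 = wrap2 = π + 2β = 211.3985°
tangent length = C·cosβ = 81.8291
L = (r1+r2)·wrap + 2·C·cosβ = 23·3.6896 + 2·81.8291 = 248.5190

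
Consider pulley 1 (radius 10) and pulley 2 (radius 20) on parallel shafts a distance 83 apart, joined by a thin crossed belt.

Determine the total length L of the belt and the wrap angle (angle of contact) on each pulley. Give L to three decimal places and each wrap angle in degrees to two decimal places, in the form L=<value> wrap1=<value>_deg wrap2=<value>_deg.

L=271.214 wrap1=222.38_deg wrap2=222.38_deg

crossed belt: β = asin((r1+r2)/C) = asin(30/83) = 21.1890°
wrap1 = wrap2 = π + 2β = 222.3780°
tangent length = C·cosβ = 77.3886
L = (r1+r2)·wrap + 2·C·cosβ = 30·3.8812 + 2·77.3886 = 271.2141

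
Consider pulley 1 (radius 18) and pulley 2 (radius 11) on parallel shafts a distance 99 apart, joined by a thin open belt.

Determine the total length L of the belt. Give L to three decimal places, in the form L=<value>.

open belt: β = asin((r2−r1)/C) = asin(-7/99) = -4.0546°
wrap1 = π − 2β = 188.1092°
wrap2 = π + 2β = 171.8908°
tangent length = C·cosβ = 98.7522
L = r1·wrap1 + r2·wrap2 + 2·C·cosβ = 18·3.2831 + 11·3.0001 + 2·98.7522 = 289.6013

L=289.601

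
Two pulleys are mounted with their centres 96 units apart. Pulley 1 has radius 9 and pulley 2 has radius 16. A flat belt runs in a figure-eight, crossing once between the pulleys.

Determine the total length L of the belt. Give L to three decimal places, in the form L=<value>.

crossed belt: β = asin((r1+r2)/C) = asin(25/96) = 15.0948°
wrap1 = wrap2 = π + 2β = 210.1896°
tangent length = C·cosβ = 92.6876
L = (r1+r2)·wrap + 2·C·cosβ = 25·3.6685 + 2·92.6876 = 277.0878

L=277.088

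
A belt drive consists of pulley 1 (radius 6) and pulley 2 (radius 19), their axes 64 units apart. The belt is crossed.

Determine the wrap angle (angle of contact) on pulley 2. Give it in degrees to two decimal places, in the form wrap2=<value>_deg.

crossed belt: β = asin((r1+r2)/C) = asin(25/64) = 22.9934°
wrap1 = wrap2 = π + 2β = 225.9868°

wrap2=225.99_deg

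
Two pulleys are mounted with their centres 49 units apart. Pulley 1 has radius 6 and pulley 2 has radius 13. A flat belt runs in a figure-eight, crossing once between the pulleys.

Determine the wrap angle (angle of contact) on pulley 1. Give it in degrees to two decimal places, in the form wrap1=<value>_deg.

wrap1=225.63_deg

crossed belt: β = asin((r1+r2)/C) = asin(19/49) = 22.8149°
wrap1 = wrap2 = π + 2β = 225.6298°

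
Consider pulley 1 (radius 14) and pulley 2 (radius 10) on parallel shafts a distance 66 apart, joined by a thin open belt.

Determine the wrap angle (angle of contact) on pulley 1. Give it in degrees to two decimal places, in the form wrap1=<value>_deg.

wrap1=186.95_deg

open belt: β = asin((r2−r1)/C) = asin(-4/66) = -3.4746°
wrap1 = π − 2β = 186.9492°
wrap2 = π + 2β = 173.0508°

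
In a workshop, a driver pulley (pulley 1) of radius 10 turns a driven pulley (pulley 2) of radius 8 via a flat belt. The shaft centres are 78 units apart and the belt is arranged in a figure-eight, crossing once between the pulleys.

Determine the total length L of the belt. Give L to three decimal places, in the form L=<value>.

crossed belt: β = asin((r1+r2)/C) = asin(18/78) = 13.3424°
wrap1 = wrap2 = π + 2β = 206.6847°
tangent length = C·cosβ = 75.8947
L = (r1+r2)·wrap + 2·C·cosβ = 18·3.6073 + 2·75.8947 = 216.7212

L=216.721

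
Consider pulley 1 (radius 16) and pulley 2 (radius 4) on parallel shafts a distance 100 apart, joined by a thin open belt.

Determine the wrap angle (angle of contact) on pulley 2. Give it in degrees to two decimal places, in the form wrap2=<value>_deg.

wrap2=166.22_deg

open belt: β = asin((r2−r1)/C) = asin(-12/100) = -6.8921°
wrap1 = π − 2β = 193.7842°
wrap2 = π + 2β = 166.2158°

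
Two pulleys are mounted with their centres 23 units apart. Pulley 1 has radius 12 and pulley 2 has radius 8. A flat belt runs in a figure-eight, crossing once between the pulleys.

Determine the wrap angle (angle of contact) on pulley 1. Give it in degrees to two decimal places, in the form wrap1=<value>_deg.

crossed belt: β = asin((r1+r2)/C) = asin(20/23) = 60.4082°
wrap1 = wrap2 = π + 2β = 300.8163°

wrap1=300.82_deg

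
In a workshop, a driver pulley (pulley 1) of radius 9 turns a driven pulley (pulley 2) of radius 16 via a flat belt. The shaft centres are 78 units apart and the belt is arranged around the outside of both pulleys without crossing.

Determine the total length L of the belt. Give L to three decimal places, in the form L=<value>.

open belt: β = asin((r2−r1)/C) = asin(7/78) = 5.1489°
wrap1 = π − 2β = 169.7023°
wrap2 = π + 2β = 190.2977°
tangent length = C·cosβ = 77.6853
L = r1·wrap1 + r2·wrap2 + 2·C·cosβ = 9·2.9619 + 16·3.3213 + 2·77.6853 = 235.1684

L=235.168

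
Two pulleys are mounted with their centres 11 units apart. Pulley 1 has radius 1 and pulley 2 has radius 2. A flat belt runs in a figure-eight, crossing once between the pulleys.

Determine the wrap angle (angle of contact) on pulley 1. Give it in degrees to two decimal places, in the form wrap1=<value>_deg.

crossed belt: β = asin((r1+r2)/C) = asin(3/11) = 15.8266°
wrap1 = wrap2 = π + 2β = 211.6532°

wrap1=211.65_deg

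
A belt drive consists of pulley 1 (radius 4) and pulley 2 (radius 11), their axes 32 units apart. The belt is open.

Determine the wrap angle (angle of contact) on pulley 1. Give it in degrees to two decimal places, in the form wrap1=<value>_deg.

open belt: β = asin((r2−r1)/C) = asin(7/32) = 12.6356°
wrap1 = π − 2β = 154.7287°
wrap2 = π + 2β = 205.2713°

wrap1=154.73_deg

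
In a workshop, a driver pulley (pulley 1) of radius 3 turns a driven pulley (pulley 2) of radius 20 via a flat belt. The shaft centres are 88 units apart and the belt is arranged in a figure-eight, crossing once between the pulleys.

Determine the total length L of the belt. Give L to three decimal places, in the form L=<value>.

crossed belt: β = asin((r1+r2)/C) = asin(23/88) = 15.1510°
wrap1 = wrap2 = π + 2β = 210.3020°
tangent length = C·cosβ = 84.9412
L = (r1+r2)·wrap + 2·C·cosβ = 23·3.6705 + 2·84.9412 = 254.3029

L=254.303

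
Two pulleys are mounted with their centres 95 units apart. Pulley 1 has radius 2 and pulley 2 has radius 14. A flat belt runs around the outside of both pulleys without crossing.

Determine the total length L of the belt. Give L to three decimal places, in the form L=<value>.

L=241.783

open belt: β = asin((r2−r1)/C) = asin(12/95) = 7.2567°
wrap1 = π − 2β = 165.4865°
wrap2 = π + 2β = 194.5135°
tangent length = C·cosβ = 94.2391
L = r1·wrap1 + r2·wrap2 + 2·C·cosβ = 2·2.8883 + 14·3.3949 + 2·94.2391 = 241.7833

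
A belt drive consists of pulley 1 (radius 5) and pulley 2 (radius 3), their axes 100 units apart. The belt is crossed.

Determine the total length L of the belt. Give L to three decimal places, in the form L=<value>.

crossed belt: β = asin((r1+r2)/C) = asin(8/100) = 4.5886°
wrap1 = wrap2 = π + 2β = 189.1771°
tangent length = C·cosβ = 99.6795
L = (r1+r2)·wrap + 2·C·cosβ = 8·3.3018 + 2·99.6795 = 225.7731

L=225.773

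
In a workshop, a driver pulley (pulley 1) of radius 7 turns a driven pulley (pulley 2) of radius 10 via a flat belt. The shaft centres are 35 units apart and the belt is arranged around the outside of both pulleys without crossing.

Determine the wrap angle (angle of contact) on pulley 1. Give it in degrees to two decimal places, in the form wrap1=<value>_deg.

open belt: β = asin((r2−r1)/C) = asin(3/35) = 4.9171°
wrap1 = π − 2β = 170.1658°
wrap2 = π + 2β = 189.8342°

wrap1=170.17_deg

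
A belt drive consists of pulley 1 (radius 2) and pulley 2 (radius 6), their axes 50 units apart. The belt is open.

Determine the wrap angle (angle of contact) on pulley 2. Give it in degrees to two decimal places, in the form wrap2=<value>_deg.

open belt: β = asin((r2−r1)/C) = asin(4/50) = 4.5886°
wrap1 = π − 2β = 170.8229°
wrap2 = π + 2β = 189.1771°

wrap2=189.18_deg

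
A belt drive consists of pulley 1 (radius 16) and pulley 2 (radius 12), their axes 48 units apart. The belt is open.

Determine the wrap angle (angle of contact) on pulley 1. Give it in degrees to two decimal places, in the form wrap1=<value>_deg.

wrap1=189.56_deg

open belt: β = asin((r2−r1)/C) = asin(-4/48) = -4.7802°
wrap1 = π − 2β = 189.5604°
wrap2 = π + 2β = 170.4396°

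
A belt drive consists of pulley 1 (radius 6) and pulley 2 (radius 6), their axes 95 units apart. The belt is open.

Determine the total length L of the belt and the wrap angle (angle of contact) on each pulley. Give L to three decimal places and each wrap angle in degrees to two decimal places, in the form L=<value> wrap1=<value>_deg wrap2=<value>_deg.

open belt: β = asin((r2−r1)/C) = asin(0/95) = 0.0000°
wrap1 = π − 2β = 180.0000°
wrap2 = π + 2β = 180.0000°
tangent length = C·cosβ = 95.0000
L = r1·wrap1 + r2·wrap2 + 2·C·cosβ = 6·3.1416 + 6·3.1416 + 2·95.0000 = 227.6991

L=227.699 wrap1=180.00_deg wrap2=180.00_deg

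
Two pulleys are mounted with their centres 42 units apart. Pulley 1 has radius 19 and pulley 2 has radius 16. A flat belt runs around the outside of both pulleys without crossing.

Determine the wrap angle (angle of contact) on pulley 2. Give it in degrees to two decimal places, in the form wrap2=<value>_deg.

open belt: β = asin((r2−r1)/C) = asin(-3/42) = -4.0960°
wrap1 = π − 2β = 188.1921°
wrap2 = π + 2β = 171.8079°

wrap2=171.81_deg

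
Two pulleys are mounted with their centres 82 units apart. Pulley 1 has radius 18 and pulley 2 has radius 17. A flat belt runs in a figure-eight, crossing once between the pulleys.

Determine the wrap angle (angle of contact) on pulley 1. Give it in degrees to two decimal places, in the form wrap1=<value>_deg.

wrap1=230.53_deg

crossed belt: β = asin((r1+r2)/C) = asin(35/82) = 25.2665°
wrap1 = wrap2 = π + 2β = 230.5330°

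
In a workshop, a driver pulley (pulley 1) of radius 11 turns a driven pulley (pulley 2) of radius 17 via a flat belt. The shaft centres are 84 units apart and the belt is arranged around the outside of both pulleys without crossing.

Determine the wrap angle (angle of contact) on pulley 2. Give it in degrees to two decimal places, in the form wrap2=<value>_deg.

wrap2=188.19_deg

open belt: β = asin((r2−r1)/C) = asin(6/84) = 4.0960°
wrap1 = π − 2β = 171.8079°
wrap2 = π + 2β = 188.1921°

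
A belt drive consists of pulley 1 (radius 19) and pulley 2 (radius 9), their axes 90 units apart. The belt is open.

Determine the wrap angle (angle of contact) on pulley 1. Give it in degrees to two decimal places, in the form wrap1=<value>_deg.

wrap1=192.76_deg

open belt: β = asin((r2−r1)/C) = asin(-10/90) = -6.3794°
wrap1 = π − 2β = 192.7587°
wrap2 = π + 2β = 167.2413°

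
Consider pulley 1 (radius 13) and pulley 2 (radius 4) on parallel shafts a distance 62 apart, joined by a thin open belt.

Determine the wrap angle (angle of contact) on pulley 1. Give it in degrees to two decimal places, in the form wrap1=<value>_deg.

open belt: β = asin((r2−r1)/C) = asin(-9/62) = -8.3466°
wrap1 = π − 2β = 196.6932°
wrap2 = π + 2β = 163.3068°

wrap1=196.69_deg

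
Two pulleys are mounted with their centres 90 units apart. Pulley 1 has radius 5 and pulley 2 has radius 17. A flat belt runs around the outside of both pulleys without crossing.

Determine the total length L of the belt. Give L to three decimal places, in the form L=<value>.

L=250.717

open belt: β = asin((r2−r1)/C) = asin(12/90) = 7.6623°
wrap1 = π − 2β = 164.6755°
wrap2 = π + 2β = 195.3245°
tangent length = C·cosβ = 89.1964
L = r1·wrap1 + r2·wrap2 + 2·C·cosβ = 5·2.8741 + 17·3.4091 + 2·89.1964 = 250.7174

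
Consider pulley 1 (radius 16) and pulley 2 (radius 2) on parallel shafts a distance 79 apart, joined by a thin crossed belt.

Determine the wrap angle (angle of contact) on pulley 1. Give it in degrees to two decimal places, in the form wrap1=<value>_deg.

wrap1=206.34_deg

crossed belt: β = asin((r1+r2)/C) = asin(18/79) = 13.1704°
wrap1 = wrap2 = π + 2β = 206.3408°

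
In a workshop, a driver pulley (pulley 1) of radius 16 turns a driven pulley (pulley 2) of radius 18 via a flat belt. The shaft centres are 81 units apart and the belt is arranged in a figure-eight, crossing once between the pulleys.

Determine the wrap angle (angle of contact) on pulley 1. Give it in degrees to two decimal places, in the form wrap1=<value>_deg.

wrap1=229.64_deg

crossed belt: β = asin((r1+r2)/C) = asin(34/81) = 24.8190°
wrap1 = wrap2 = π + 2β = 229.6380°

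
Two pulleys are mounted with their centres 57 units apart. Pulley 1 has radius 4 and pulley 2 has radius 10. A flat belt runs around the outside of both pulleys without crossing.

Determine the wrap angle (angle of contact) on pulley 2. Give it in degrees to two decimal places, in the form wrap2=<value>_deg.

wrap2=192.08_deg

open belt: β = asin((r2−r1)/C) = asin(6/57) = 6.0423°
wrap1 = π − 2β = 167.9153°
wrap2 = π + 2β = 192.0847°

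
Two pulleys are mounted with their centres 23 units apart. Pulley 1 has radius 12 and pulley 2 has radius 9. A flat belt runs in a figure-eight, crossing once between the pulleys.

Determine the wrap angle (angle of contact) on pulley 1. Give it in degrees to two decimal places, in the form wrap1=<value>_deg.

wrap1=311.86_deg

crossed belt: β = asin((r1+r2)/C) = asin(21/23) = 65.9294°
wrap1 = wrap2 = π + 2β = 311.8588°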